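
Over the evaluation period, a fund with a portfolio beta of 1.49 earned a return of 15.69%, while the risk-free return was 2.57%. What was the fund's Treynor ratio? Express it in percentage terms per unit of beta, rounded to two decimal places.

Treynor = (R_P − R_f) / β_P = (15.69% − 2.57%) / 1.4900 = 13.12% / 1.4900 = 8.81%

8.81%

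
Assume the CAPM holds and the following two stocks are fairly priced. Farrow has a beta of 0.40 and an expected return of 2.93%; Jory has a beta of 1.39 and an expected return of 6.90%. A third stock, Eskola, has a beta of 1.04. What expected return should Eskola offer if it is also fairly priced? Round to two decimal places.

5.50%

MRP (SML slope) = (6.90% − 2.93%) / (1.39 − 0.40) = 3.97% / 0.99 = 4.0101%
R_f (intercept) = 2.93% − 0.40 × 4.0101% = 1.3260%
E(R_Eskola) = R_f + β × MRP = 1.3260% + 1.04 × 4.0101% = 5.50%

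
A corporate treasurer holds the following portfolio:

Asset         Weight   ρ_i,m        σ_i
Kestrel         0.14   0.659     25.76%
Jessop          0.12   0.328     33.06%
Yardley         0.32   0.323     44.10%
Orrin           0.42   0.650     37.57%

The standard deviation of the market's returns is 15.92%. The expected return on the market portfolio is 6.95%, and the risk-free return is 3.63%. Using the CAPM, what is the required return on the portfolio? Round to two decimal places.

β_Kestrel = 0.659 × 25.76% / 15.92% = 1.0663
β_Jessop = 0.328 × 33.06% / 15.92% = 0.6811
β_Yardley = 0.323 × 44.10% / 15.92% = 0.8947
β_Orrin = 0.650 × 37.57% / 15.92% = 1.5340
β_P = Σ w_i β_i = 0.14×1.0663 + 0.12×0.6811 + 0.32×0.8947 + 0.42×1.5340 = 1.1616
MRP = 6.95% − 3.63% = 3.32%
E(R_P) = R_f + β_P × MRP = 3.63% + 1.1616 × 3.32% = 7.49%

7.49%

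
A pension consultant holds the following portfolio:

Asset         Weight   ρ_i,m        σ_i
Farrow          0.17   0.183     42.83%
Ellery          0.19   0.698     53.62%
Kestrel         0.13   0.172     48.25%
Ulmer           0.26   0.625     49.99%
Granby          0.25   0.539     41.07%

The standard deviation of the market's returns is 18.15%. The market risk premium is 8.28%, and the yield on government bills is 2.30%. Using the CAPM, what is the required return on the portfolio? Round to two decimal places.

12.87%

β_Farrow = 0.183 × 42.83% / 18.15% = 0.4318
β_Ellery = 0.698 × 53.62% / 18.15% = 2.0621
β_Kestrel = 0.172 × 48.25% / 18.15% = 0.4572
β_Ulmer = 0.625 × 49.99% / 18.15% = 1.7214
β_Granby = 0.539 × 41.07% / 18.15% = 1.2197
β_P = Σ w_i β_i = 0.17×0.4318 + 0.19×2.0621 + 0.13×0.4572 + 0.26×1.7214 + 0.25×1.2197 = 1.2771
E(R_P) = R_f + β_P × MRP = 2.30% + 1.2771 × 8.28% = 12.87%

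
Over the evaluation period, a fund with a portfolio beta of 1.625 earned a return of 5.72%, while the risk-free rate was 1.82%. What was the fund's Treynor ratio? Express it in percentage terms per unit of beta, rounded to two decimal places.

Treynor = (R_P − R_f) / β_P = (5.72% − 1.82%) / 1.6250 = 3.90% / 1.6250 = 2.40%

2.40%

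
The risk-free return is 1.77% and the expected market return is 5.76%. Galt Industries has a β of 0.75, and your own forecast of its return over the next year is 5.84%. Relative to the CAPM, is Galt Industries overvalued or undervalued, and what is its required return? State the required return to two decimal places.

Undervalued; required return 4.76%

MRP = 5.76% − 1.77% = 3.99%
Required return = R_f + β·MRP = 1.77% + 0.75 × 3.99% = 4.76%
Forecast 5.84% > required 4.76% → the stock plots above the SML → undervalued.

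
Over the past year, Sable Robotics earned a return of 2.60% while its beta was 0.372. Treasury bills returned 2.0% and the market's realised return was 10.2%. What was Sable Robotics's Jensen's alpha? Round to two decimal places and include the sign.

-2.45%

Market excess return = 10.2% − 2.0% = 8.20%
CAPM benchmark = R_f + β(R_m − R_f) = 2.0% + 0.372 × 8.2% = 5.0504%
α = actual − benchmark = 2.60% − 5.0504% = -2.45%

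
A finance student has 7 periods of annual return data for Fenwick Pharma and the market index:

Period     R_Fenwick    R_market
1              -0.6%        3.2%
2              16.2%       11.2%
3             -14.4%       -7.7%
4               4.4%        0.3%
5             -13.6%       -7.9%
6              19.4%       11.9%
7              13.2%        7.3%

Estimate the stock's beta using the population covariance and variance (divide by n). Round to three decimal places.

Mean R_i = (-0.6 + 16.2 − 14.4 + 4.4 − 13.6 + 19.4 + 13.2) / 7 = 3.5143%
Mean R_m = (3.2 + 11.2 − 7.7 + 0.3 − 7.9 + 11.9 + 7.3) / 7 = 2.6143%
Σ(R_i − R̄_i)(R_m − R̄_m) = 662.0686  ⇒  Cov = 662.0686 / 7 = 94.5812
Σ(R_m − R̄_m)² = 404.5286  ⇒  Var(R_m) = 404.5286 / 7 = 57.7898
β = Cov / Var(R_m) = 94.5812 / 57.7898 = 1.6366

1.637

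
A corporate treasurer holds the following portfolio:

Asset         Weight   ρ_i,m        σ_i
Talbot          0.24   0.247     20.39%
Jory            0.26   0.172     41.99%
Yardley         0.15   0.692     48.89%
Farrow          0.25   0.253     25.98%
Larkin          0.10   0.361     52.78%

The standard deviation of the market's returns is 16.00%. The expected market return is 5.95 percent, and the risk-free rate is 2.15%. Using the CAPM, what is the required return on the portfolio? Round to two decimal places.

4.93%

β_Talbot = 0.247 × 20.39% / 16.00% = 0.3148
β_Jory = 0.172 × 41.99% / 16.00% = 0.4514
β_Yardley = 0.692 × 48.89% / 16.00% = 2.1145
β_Farrow = 0.253 × 25.98% / 16.00% = 0.4108
β_Larkin = 0.361 × 52.78% / 16.00% = 1.1908
β_P = Σ w_i β_i = 0.24×0.3148 + 0.26×0.4514 + 0.15×2.1145 + 0.25×0.4108 + 0.10×1.1908 = 0.7319
MRP = 5.95% − 2.15% = 3.80%
E(R_P) = R_f + β_P × MRP = 2.15% + 0.7319 × 3.80% = 4.93%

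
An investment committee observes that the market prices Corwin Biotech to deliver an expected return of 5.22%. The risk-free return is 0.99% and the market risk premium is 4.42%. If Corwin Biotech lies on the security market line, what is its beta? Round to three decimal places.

β = (E(R) − R_f) / MRP = (5.22% − 0.99%) / 4.42% = 4.23% / 4.42% = 0.957

0.957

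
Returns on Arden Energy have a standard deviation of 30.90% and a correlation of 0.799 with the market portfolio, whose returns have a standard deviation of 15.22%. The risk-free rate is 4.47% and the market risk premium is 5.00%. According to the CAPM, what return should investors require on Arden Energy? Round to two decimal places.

β = ρ × σ_i / σ_m = 0.799 × 30.90% / 15.22% = 1.6221
E(R) = 4.47% + 1.6221 × 5.00% = 12.58%

12.58%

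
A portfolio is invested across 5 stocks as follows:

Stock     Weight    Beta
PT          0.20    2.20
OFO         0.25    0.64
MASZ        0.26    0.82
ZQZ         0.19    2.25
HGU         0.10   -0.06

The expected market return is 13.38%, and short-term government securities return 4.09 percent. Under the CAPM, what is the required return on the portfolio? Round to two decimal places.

β_P = Σ w_i β_i = 0.20×2.20 + 0.25×0.64 + 0.26×0.82 + 0.19×2.25 + 0.10×-0.06 = 1.2347
MRP = 13.38% − 4.09% = 9.29%
E(R_P) = R_f + β_P × MRP = 4.09% + 1.2347 × 9.29% = 15.56%

15.56%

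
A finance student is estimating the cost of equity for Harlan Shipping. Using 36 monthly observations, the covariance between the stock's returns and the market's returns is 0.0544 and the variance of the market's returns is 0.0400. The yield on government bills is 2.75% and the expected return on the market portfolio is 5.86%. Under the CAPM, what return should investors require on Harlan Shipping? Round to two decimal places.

β = Cov(R_i, R_m) / Var(R_m) = 0.0544 / 0.0400 = 1.3600
MRP = 5.86% − 2.75% = 3.11%
E(R) = R_f + β × MRP = 2.75% + 1.3600 × 3.11% = 6.98%

6.98%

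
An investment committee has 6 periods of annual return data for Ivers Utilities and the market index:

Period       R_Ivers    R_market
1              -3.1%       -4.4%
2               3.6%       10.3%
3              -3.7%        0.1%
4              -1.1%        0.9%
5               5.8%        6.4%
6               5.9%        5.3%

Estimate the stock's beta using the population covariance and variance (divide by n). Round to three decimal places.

0.689

Mean R_i = (-3.1 + 3.6 − 3.7 − 1.1 + 5.8 + 5.9) / 6 = 1.2333%
Mean R_m = (-4.4 + 10.3 + 0.1 + 0.9 + 6.4 + 5.3) / 6 = 3.1000%
Σ(R_i − R̄_i)(R_m − R̄_m) = 94.8100  ⇒  Cov = 94.8100 / 6 = 15.8017
Σ(R_m − R̄_m)² = 137.6600  ⇒  Var(R_m) = 137.6600 / 6 = 22.9433
β = Cov / Var(R_m) = 15.8017 / 22.9433 = 0.6887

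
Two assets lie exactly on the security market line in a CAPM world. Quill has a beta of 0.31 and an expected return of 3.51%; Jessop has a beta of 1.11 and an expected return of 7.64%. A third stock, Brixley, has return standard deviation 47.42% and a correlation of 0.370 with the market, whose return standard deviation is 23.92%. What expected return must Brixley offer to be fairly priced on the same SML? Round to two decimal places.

5.70%

MRP = (7.64% − 3.51%) / (1.11 − 0.31) = 5.1625%
R_f = 3.51% − 0.31 × 5.1625% = 1.9096%
β_Brixley = ρ·σ_i/σ_m = 0.370 × 47.42 / 23.92 = 0.7335
E(R_Brixley) = R_f + β × MRP = 1.9096% + 0.7335 × 5.1625% = 5.70%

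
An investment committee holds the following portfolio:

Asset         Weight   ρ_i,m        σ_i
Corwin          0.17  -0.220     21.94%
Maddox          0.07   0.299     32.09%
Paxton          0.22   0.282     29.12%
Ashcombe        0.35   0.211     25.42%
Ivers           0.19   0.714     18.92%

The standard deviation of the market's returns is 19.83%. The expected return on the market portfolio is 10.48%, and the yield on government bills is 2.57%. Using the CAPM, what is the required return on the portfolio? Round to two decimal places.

5.00%

β_Corwin = -0.220 × 21.94% / 19.83% = -0.2434
β_Maddox = 0.299 × 32.09% / 19.83% = 0.4839
β_Paxton = 0.282 × 29.12% / 19.83% = 0.4141
β_Ashcombe = 0.211 × 25.42% / 19.83% = 0.2705
β_Ivers = 0.714 × 18.92% / 19.83% = 0.6812
β_P = Σ w_i β_i = 0.17×-0.2434 + 0.07×0.4839 + 0.22×0.4141 + 0.35×0.2705 + 0.19×0.6812 = 0.3077
MRP = 10.48% − 2.57% = 7.91%
E(R_P) = R_f + β_P × MRP = 2.57% + 0.3077 × 7.91% = 5.00%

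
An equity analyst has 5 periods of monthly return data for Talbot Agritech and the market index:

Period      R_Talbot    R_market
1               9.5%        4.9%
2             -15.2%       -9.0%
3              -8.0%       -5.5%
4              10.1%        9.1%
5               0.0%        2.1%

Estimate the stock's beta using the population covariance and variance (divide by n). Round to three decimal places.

1.444

Mean R_i = (9.5 − 15.2 − 8.0 + 10.1 + 0.0) / 5 = -0.7200%
Mean R_m = (4.9 − 9.0 − 5.5 + 9.1 + 2.1) / 5 = 0.3200%
Σ(R_i − R̄_i)(R_m − R̄_m) = 320.4120  ⇒  Cov = 320.4120 / 5 = 64.0824
Σ(R_m − R̄_m)² = 221.9680  ⇒  Var(R_m) = 221.9680 / 5 = 44.3936
β = Cov / Var(R_m) = 64.0824 / 44.3936 = 1.4435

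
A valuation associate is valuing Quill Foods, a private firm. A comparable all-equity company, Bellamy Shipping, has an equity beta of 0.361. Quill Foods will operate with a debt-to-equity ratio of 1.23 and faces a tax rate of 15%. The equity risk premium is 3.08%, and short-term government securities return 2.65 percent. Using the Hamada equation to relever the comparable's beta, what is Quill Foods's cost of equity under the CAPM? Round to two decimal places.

β_L = β_U × [1 + (1 − t)(D/E)] = 0.361 × [1 + (1 − 0.15) × 1.23]
    = 0.361 × [1 + 0.85 × 1.23] = 0.361 × 2.0455 = 0.7384
E(R) = R_f + β_L × MRP = 2.65% + 0.7384 × 3.08% = 4.92%

4.92%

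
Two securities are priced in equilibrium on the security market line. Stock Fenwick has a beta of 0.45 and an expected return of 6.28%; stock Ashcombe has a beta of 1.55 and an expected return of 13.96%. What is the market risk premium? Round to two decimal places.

Both satisfy E(R) = R_f + β·MRP, so the slope of the SML is
MRP = (13.96% − 6.28%) / (1.55 − 0.45) = 7.68% / 1.10 = 6.9818%

6.98%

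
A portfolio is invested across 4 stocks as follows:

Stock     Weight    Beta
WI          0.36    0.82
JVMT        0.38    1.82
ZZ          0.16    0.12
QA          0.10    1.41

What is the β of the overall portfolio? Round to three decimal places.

β_P = Σ w_i β_i = 0.36×0.82 + 0.38×1.82 + 0.16×0.12 + 0.10×1.41 = 1.1470

1.147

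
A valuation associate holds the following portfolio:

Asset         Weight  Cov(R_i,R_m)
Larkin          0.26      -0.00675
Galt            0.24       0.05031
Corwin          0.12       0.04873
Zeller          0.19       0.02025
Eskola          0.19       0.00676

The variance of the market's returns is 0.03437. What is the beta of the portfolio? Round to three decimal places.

0.620

β_Larkin = -0.00675 / 0.03437 = -0.1964
β_Galt = 0.05031 / 0.03437 = 1.4638
β_Corwin = 0.04873 / 0.03437 = 1.4178
β_Zeller = 0.02025 / 0.03437 = 0.5892
β_Eskola = 0.00676 / 0.03437 = 0.1967
β_P = Σ w_i β_i = 0.26×-0.1964 + 0.24×1.4638 + 0.12×1.4178 + 0.19×0.5892 + 0.19×0.1967 = 0.6197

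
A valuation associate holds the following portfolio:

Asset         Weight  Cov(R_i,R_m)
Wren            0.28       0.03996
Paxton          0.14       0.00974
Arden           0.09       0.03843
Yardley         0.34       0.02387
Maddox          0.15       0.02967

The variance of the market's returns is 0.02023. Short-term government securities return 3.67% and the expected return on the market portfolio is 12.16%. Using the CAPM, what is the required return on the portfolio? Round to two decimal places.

β_Wren = 0.03996 / 0.02023 = 1.9753
β_Paxton = 0.00974 / 0.02023 = 0.4815
β_Arden = 0.03843 / 0.02023 = 1.8997
β_Yardley = 0.02387 / 0.02023 = 1.1799
β_Maddox = 0.02967 / 0.02023 = 1.4666
β_P = Σ w_i β_i = 0.28×1.9753 + 0.14×0.4815 + 0.09×1.8997 + 0.34×1.1799 + 0.15×1.4666 = 1.4126
MRP = 12.16% − 3.67% = 8.49%
E(R_P) = R_f + β_P × MRP = 3.67% + 1.4126 × 8.49% = 15.66%

15.66%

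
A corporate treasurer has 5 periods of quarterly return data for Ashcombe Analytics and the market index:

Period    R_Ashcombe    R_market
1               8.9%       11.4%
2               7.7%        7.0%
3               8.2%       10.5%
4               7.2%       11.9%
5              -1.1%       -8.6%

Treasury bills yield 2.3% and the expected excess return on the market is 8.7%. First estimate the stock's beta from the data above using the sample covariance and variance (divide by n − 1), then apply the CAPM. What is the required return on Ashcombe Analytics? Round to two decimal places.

6.33%

Mean R_i = (8.9 + 7.7 + 8.2 + 7.2 − 1.1) / 5 = 6.1800%
Mean R_m = (11.4 + 7.0 + 10.5 + 11.9 − 8.6) / 5 = 6.4400%
Σ(R_i − R̄_i)(R_m − R̄_m) = 137.6040  ⇒  Cov = 137.6040 / 4 = 34.4010
Σ(R_m − R̄_m)² = 297.4120  ⇒  Var(R_m) = 297.4120 / 4 = 74.3530
β = Cov / Var(R_m) = 34.4010 / 74.3530 = 0.4627
E(R) = R_f + β × MRP = 2.3% + 0.4627 × 8.7% = 6.33%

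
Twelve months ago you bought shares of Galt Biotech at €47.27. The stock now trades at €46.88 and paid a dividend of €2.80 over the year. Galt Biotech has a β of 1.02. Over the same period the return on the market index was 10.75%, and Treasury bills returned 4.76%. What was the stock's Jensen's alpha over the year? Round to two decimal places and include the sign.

-5.77%

Realised HPR = (P1 + D1 − P0) / P0 = (46.88 + 2.80 − 47.27) / 47.27 = 2.41 / 47.27 = 5.0984%
MRP = 10.75% − 4.76% = 5.99%
CAPM required = R_f + β·MRP = 4.76% + 1.02 × 5.99% = 10.8698%
α = realised − required = 5.0984% − 10.8698% = -5.77%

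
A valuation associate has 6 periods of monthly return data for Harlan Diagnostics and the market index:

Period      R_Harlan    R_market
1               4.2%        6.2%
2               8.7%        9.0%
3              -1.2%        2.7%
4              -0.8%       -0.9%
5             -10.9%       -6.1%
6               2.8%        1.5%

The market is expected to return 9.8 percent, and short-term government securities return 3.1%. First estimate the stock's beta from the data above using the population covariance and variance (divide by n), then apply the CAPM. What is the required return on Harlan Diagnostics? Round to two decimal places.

Mean R_i = (4.2 + 8.7 − 1.2 − 0.8 − 10.9 + 2.8) / 6 = 0.4667%
Mean R_m = (6.2 + 9.0 + 2.7 − 0.9 − 6.1 + 1.5) / 6 = 2.0667%
Σ(R_i − R̄_i)(R_m − R̄_m) = 166.7233  ⇒  Cov = 166.7233 / 6 = 27.7872
Σ(R_m − R̄_m)² = 141.3733  ⇒  Var(R_m) = 141.3733 / 6 = 23.5622
β = Cov / Var(R_m) = 27.7872 / 23.5622 = 1.1793
MRP = 9.8% − 3.1% = 6.70%
E(R) = R_f + β × MRP = 3.1% + 1.1793 × 6.7% = 11.00%

11.00%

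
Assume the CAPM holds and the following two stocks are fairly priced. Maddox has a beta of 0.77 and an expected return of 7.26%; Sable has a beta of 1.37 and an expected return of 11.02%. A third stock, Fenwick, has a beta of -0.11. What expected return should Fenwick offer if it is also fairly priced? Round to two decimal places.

1.75%

MRP (SML slope) = (11.02% − 7.26%) / (1.37 − 0.77) = 3.76% / 0.60 = 6.2667%
R_f (intercept) = 7.26% − 0.77 × 6.2667% = 2.4346%
E(R_Fenwick) = R_f + β × MRP = 2.4346% + -0.11 × 6.2667% = 1.75%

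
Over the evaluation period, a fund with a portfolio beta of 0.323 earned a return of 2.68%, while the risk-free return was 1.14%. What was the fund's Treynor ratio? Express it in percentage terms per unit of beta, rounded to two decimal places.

4.77%

Treynor = (R_P − R_f) / β_P = (2.68% − 1.14%) / 0.3230 = 1.54% / 0.3230 = 4.77%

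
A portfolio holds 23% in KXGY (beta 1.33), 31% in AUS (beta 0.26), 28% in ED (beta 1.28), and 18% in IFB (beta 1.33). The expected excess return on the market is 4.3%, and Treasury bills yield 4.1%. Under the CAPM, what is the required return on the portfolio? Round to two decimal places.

β_P = Σ w_i β_i = 0.23×1.33 + 0.31×0.26 + 0.28×1.28 + 0.18×1.33 = 0.9843
E(R_P) = R_f + β_P × MRP = 4.1% + 0.9843 × 4.3% = 8.33%

8.33%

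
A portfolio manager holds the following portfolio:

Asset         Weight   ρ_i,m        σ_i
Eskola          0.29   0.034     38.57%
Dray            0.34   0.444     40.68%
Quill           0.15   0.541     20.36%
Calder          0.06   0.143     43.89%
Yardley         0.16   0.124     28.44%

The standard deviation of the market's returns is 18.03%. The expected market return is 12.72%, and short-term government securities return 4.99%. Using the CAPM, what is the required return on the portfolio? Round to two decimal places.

8.90%

β_Eskola = 0.034 × 38.57% / 18.03% = 0.0727
β_Dray = 0.444 × 40.68% / 18.03% = 1.0018
β_Quill = 0.541 × 20.36% / 18.03% = 0.6109
β_Calder = 0.143 × 43.89% / 18.03% = 0.3481
β_Yardley = 0.124 × 28.44% / 18.03% = 0.1956
β_P = Σ w_i β_i = 0.29×0.0727 + 0.34×1.0018 + 0.15×0.6109 + 0.06×0.3481 + 0.16×0.1956 = 0.5055
MRP = 12.72% − 4.99% = 7.73%
E(R_P) = R_f + β_P × MRP = 4.99% + 0.5055 × 7.73% = 8.90%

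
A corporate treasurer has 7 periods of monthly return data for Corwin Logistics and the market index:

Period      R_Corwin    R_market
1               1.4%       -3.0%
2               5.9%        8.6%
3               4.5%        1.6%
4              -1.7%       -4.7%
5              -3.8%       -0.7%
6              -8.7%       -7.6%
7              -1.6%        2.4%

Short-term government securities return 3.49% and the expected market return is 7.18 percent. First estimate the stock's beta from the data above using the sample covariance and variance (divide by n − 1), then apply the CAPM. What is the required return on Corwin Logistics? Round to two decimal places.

Mean R_i = (1.4 + 5.9 + 4.5 − 1.7 − 3.8 − 8.7 − 1.6) / 7 = -0.5714%
Mean R_m = (-3.0 + 8.6 + 1.6 − 4.7 − 0.7 − 7.6 + 2.4) / 7 = -0.4857%
Σ(R_i − R̄_i)(R_m − R̄_m) = 124.7271  ⇒  Cov = 124.7271 / 6 = 20.7879
Σ(R_m − R̄_m)² = 169.9686  ⇒  Var(R_m) = 169.9686 / 6 = 28.3281
β = Cov / Var(R_m) = 20.7879 / 28.3281 = 0.7338
MRP = 7.18% − 3.49% = 3.69%
E(R) = R_f + β × MRP = 3.49% + 0.7338 × 3.69% = 6.20%

6.20%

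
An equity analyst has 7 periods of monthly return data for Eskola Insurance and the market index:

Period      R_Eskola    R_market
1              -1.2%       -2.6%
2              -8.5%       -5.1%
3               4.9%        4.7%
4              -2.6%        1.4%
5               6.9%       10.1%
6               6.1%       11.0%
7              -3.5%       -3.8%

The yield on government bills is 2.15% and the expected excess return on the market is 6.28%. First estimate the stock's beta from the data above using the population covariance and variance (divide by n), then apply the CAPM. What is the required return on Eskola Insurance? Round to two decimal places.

7.27%

Mean R_i = (-1.2 − 8.5 + 4.9 − 2.6 + 6.9 + 6.1 − 3.5) / 7 = 0.3000%
Mean R_m = (-2.6 − 5.1 + 4.7 + 1.4 + 10.1 + 11.0 − 3.8) / 7 = 2.2429%
Σ(R_i − R̄_i)(R_m − R̄_m) = 211.2400  ⇒  Cov = 211.2400 / 7 = 30.1771
Σ(R_m − R̄_m)² = 259.0571  ⇒  Var(R_m) = 259.0571 / 7 = 37.0082
β = Cov / Var(R_m) = 30.1771 / 37.0082 = 0.8154
E(R) = R_f + β × MRP = 2.15% + 0.8154 × 6.28% = 7.27%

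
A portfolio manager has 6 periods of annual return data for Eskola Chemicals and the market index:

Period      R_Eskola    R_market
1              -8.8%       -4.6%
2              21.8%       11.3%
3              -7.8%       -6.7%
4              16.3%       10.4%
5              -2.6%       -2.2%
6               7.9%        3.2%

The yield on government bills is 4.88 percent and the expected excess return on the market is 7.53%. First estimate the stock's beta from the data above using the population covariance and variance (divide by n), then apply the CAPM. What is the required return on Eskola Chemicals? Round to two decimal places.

Mean R_i = (-8.8 + 21.8 − 7.8 + 16.3 − 2.6 + 7.9) / 6 = 4.4667%
Mean R_m = (-4.6 + 11.3 − 6.7 + 10.4 − 2.2 + 3.2) / 6 = 1.9000%
Σ(R_i − R̄_i)(R_m − R̄_m) = 488.6800  ⇒  Cov = 488.6800 / 6 = 81.4467
Σ(R_m − R̄_m)² = 295.3200  ⇒  Var(R_m) = 295.3200 / 6 = 49.2200
β = Cov / Var(R_m) = 81.4467 / 49.2200 = 1.6547
E(R) = R_f + β × MRP = 4.88% + 1.6547 × 7.53% = 17.34%

17.34%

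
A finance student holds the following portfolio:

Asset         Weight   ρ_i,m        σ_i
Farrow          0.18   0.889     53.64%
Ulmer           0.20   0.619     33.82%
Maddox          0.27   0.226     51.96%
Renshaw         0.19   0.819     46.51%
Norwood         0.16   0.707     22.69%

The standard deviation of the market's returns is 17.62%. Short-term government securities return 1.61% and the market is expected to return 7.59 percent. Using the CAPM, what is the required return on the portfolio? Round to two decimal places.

10.35%

β_Farrow = 0.889 × 53.64% / 17.62% = 2.7064
β_Ulmer = 0.619 × 33.82% / 17.62% = 1.1881
β_Maddox = 0.226 × 51.96% / 17.62% = 0.6665
β_Renshaw = 0.819 × 46.51% / 17.62% = 2.1618
β_Norwood = 0.707 × 22.69% / 17.62% = 0.9104
β_P = Σ w_i β_i = 0.18×2.7064 + 0.20×1.1881 + 0.27×0.6665 + 0.19×2.1618 + 0.16×0.9104 = 1.4611
MRP = 7.59% − 1.61% = 5.98%
E(R_P) = R_f + β_P × MRP = 1.61% + 1.4611 × 5.98% = 10.35%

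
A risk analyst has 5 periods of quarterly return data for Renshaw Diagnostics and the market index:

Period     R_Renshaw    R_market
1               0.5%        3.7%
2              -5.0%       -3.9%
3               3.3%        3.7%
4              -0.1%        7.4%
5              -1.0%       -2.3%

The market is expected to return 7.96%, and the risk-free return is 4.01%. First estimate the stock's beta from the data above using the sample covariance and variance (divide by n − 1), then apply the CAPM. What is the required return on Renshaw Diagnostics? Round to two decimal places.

5.77%

Mean R_i = (0.5 − 5.0 + 3.3 − 0.1 − 1.0) / 5 = -0.4600%
Mean R_m = (3.7 − 3.9 + 3.7 + 7.4 − 2.3) / 5 = 1.7200%
Σ(R_i − R̄_i)(R_m − R̄_m) = 39.0760  ⇒  Cov = 39.0760 / 4 = 9.7690
Σ(R_m − R̄_m)² = 87.8480  ⇒  Var(R_m) = 87.8480 / 4 = 21.9620
β = Cov / Var(R_m) = 9.7690 / 21.9620 = 0.4448
MRP = 7.96% − 4.01% = 3.95%
E(R) = R_f + β × MRP = 4.01% + 0.4448 × 3.95% = 5.77%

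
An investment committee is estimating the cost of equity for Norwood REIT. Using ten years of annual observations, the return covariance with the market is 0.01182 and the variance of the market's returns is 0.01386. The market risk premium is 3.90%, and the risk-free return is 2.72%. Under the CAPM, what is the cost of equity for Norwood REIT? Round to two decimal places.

6.05%

β = Cov(R_i, R_m) / Var(R_m) = 0.01182 / 0.01386 = 0.8528
E(R) = R_f + β × MRP = 2.72% + 0.8528 × 3.90% = 6.05%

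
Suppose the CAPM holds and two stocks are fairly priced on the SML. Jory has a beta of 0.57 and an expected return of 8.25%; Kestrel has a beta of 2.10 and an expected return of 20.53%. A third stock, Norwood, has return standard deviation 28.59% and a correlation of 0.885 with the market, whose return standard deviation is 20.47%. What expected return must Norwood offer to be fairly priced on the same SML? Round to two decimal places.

13.60%

MRP = (20.53% − 8.25%) / (2.10 − 0.57) = 8.0261%
R_f = 8.25% − 0.57 × 8.0261% = 3.6751%
β_Norwood = ρ·σ_i/σ_m = 0.885 × 28.59 / 20.47 = 1.2361
E(R_Norwood) = R_f + β × MRP = 3.6751% + 1.2361 × 8.0261% = 13.60%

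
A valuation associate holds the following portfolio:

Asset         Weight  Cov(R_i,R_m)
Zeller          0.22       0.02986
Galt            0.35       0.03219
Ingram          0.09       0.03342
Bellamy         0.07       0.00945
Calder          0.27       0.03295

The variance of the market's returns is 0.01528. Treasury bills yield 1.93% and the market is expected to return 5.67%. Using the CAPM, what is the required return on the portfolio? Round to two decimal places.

9.37%

β_Zeller = 0.02986 / 0.01528 = 1.9542
β_Galt = 0.03219 / 0.01528 = 2.1067
β_Ingram = 0.03342 / 0.01528 = 2.1872
β_Bellamy = 0.00945 / 0.01528 = 0.6185
β_Calder = 0.03295 / 0.01528 = 2.1564
β_P = Σ w_i β_i = 0.22×1.9542 + 0.35×2.1067 + 0.09×2.1872 + 0.07×0.6185 + 0.27×2.1564 = 1.9896
MRP = 5.67% − 1.93% = 3.74%
E(R_P) = R_f + β_P × MRP = 1.93% + 1.9896 × 3.74% = 9.37%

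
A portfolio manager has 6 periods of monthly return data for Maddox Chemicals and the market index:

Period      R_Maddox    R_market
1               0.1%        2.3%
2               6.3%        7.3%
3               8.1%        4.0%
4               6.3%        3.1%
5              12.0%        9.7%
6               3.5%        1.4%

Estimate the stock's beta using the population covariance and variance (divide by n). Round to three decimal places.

Mean R_i = (0.1 + 6.3 + 8.1 + 6.3 + 12.0 + 3.5) / 6 = 6.0500%
Mean R_m = (2.3 + 7.3 + 4.0 + 3.1 + 9.7 + 1.4) / 6 = 4.6333%
Σ(R_i − R̄_i)(R_m − R̄_m) = 51.2600  ⇒  Cov = 51.2600 / 6 = 8.5433
Σ(R_m − R̄_m)² = 51.4333  ⇒  Var(R_m) = 51.4333 / 6 = 8.5722
β = Cov / Var(R_m) = 8.5433 / 8.5722 = 0.9966

0.997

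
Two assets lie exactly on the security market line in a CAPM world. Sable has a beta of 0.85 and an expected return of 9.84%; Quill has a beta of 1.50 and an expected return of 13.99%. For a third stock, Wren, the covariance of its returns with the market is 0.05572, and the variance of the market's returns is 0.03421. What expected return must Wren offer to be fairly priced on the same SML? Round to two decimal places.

MRP = (13.99% − 9.84%) / (1.50 − 0.85) = 6.3846%
R_f = 9.84% − 0.85 × 6.3846% = 4.4131%
β_Wren = Cov / Var(R_m) = 0.05572 / 0.03421 = 1.6288
E(R_Wren) = R_f + β × MRP = 4.4131% + 1.6288 × 6.3846% = 14.81%

14.81%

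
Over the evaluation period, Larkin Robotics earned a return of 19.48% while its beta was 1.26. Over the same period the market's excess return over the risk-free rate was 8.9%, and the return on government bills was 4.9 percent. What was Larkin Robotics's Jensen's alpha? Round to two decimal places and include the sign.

CAPM benchmark = R_f + β(R_m − R_f) = 4.9% + 1.26 × 8.9% = 16.1140%
α = actual − benchmark = 19.48% − 16.1140% = +3.37%

+3.37%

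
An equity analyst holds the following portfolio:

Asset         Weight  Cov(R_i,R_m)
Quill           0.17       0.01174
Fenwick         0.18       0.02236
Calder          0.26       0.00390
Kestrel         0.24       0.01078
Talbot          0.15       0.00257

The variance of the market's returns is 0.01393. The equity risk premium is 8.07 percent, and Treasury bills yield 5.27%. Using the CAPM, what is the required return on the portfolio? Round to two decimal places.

11.07%

β_Quill = 0.01174 / 0.01393 = 0.8428
β_Fenwick = 0.02236 / 0.01393 = 1.6052
β_Calder = 0.00390 / 0.01393 = 0.2800
β_Kestrel = 0.01078 / 0.01393 = 0.7739
β_Talbot = 0.00257 / 0.01393 = 0.1845
β_P = Σ w_i β_i = 0.17×0.8428 + 0.18×1.6052 + 0.26×0.2800 + 0.24×0.7739 + 0.15×0.1845 = 0.7184
E(R_P) = R_f + β_P × MRP = 5.27% + 0.7184 × 8.07% = 11.07%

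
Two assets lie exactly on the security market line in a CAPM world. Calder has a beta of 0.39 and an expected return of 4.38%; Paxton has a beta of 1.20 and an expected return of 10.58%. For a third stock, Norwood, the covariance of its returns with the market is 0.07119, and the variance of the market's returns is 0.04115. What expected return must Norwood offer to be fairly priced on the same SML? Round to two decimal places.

14.64%

MRP = (10.58% − 4.38%) / (1.20 − 0.39) = 7.6543%
R_f = 4.38% − 0.39 × 7.6543% = 1.3948%
β_Norwood = Cov / Var(R_m) = 0.07119 / 0.04115 = 1.7300
E(R_Norwood) = R_f + β × MRP = 1.3948% + 1.7300 × 7.6543% = 14.64%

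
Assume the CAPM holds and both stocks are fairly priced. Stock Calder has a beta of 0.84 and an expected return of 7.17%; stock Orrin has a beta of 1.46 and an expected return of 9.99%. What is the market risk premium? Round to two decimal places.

Both satisfy E(R) = R_f + β·MRP, so the slope of the SML is
MRP = (9.99% − 7.17%) / (1.46 − 0.84) = 2.82% / 0.62 = 4.5484%

4.55%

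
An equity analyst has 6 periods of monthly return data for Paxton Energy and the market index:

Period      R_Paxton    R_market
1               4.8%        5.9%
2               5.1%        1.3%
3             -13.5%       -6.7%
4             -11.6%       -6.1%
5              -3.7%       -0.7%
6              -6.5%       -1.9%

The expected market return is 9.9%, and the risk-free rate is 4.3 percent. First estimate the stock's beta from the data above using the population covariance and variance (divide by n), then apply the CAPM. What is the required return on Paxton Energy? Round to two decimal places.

13.16%

Mean R_i = (4.8 + 5.1 − 13.5 − 11.6 − 3.7 − 6.5) / 6 = -4.2333%
Mean R_m = (5.9 + 1.3 − 6.7 − 6.1 − 0.7 − 1.9) / 6 = -1.3667%
Σ(R_i − R̄_i)(R_m − R̄_m) = 176.3867  ⇒  Cov = 176.3867 / 6 = 29.3978
Σ(R_m − R̄_m)² = 111.4933  ⇒  Var(R_m) = 111.4933 / 6 = 18.5822
β = Cov / Var(R_m) = 29.3978 / 18.5822 = 1.5820
MRP = 9.9% − 4.3% = 5.60%
E(R) = R_f + β × MRP = 4.3% + 1.5820 × 5.6% = 13.16%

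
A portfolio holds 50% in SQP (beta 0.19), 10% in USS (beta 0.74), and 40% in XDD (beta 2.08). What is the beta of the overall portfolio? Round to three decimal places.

β_P = Σ w_i β_i = 0.50×0.19 + 0.10×0.74 + 0.40×2.08 = 1.0010

1.001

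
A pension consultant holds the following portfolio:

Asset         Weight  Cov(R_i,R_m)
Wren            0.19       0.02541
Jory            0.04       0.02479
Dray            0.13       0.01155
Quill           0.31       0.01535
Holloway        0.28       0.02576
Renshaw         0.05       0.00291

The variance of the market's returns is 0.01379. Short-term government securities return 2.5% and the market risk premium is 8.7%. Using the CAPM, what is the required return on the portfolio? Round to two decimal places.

β_Wren = 0.02541 / 0.01379 = 1.8426
β_Jory = 0.02479 / 0.01379 = 1.7977
β_Dray = 0.01155 / 0.01379 = 0.8376
β_Quill = 0.01535 / 0.01379 = 1.1131
β_Holloway = 0.02576 / 0.01379 = 1.8680
β_Renshaw = 0.00291 / 0.01379 = 0.2110
β_P = Σ w_i β_i = 0.19×1.8426 + 0.04×1.7977 + 0.13×0.8376 + 0.31×1.1131 + 0.28×1.8680 + 0.05×0.2110 = 1.4095
E(R_P) = R_f + β_P × MRP = 2.5% + 1.4095 × 8.7% = 14.76%

14.76%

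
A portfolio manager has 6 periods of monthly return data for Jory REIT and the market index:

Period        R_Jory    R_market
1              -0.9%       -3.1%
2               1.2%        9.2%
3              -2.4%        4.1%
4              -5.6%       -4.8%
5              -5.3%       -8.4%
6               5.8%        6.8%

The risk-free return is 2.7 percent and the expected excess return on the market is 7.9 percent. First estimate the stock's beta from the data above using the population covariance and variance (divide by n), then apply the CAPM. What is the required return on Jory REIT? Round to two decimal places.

6.50%

Mean R_i = (-0.9 + 1.2 − 2.4 − 5.6 − 5.3 + 5.8) / 6 = -1.2000%
Mean R_m = (-3.1 + 9.2 + 4.1 − 4.8 − 8.4 + 6.8) / 6 = 0.6333%
Σ(R_i − R̄_i)(R_m − R̄_m) = 119.3900  ⇒  Cov = 119.3900 / 6 = 19.8983
Σ(R_m − R̄_m)² = 248.4933  ⇒  Var(R_m) = 248.4933 / 6 = 41.4156
β = Cov / Var(R_m) = 19.8983 / 41.4156 = 0.4805
E(R) = R_f + β × MRP = 2.7% + 0.4805 × 7.9% = 6.50%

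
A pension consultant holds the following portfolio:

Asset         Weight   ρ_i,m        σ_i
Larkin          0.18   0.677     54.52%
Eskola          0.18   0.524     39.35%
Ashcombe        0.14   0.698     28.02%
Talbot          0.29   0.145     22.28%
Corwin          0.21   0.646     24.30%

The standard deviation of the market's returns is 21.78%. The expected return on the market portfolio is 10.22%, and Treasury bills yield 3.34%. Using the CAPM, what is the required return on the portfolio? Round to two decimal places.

β_Larkin = 0.677 × 54.52% / 21.78% = 1.6947
β_Eskola = 0.524 × 39.35% / 21.78% = 0.9467
β_Ashcombe = 0.698 × 28.02% / 21.78% = 0.8980
β_Talbot = 0.145 × 22.28% / 21.78% = 0.1483
β_Corwin = 0.646 × 24.30% / 21.78% = 0.7207
β_P = Σ w_i β_i = 0.18×1.6947 + 0.18×0.9467 + 0.14×0.8980 + 0.29×0.1483 + 0.21×0.7207 = 0.7955
MRP = 10.22% − 3.34% = 6.88%
E(R_P) = R_f + β_P × MRP = 3.34% + 0.7955 × 6.88% = 8.81%

8.81%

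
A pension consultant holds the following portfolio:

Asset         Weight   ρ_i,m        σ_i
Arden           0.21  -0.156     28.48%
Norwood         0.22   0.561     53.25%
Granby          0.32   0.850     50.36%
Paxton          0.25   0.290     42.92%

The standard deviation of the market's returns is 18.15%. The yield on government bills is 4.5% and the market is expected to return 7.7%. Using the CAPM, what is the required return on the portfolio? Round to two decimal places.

8.46%

β_Arden = -0.156 × 28.48% / 18.15% = -0.2448
β_Norwood = 0.561 × 53.25% / 18.15% = 1.6459
β_Granby = 0.850 × 50.36% / 18.15% = 2.3585
β_Paxton = 0.290 × 42.92% / 18.15% = 0.6858
β_P = Σ w_i β_i = 0.21×-0.2448 + 0.22×1.6459 + 0.32×2.3585 + 0.25×0.6858 = 1.2369
MRP = 7.7% − 4.5% = 3.20%
E(R_P) = R_f + β_P × MRP = 4.5% + 1.2369 × 3.2% = 8.46%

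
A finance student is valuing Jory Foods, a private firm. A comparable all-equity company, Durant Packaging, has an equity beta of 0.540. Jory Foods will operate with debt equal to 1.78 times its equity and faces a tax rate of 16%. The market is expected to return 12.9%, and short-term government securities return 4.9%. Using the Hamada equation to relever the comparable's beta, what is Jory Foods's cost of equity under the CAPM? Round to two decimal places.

β_L = β_U × [1 + (1 − t)(D/E)] = 0.540 × [1 + (1 − 0.16) × 1.78]
    = 0.540 × [1 + 0.84 × 1.78] = 0.540 × 2.4952 = 1.3474
MRP = 12.9% − 4.9% = 8.00%
E(R) = R_f + β_L × MRP = 4.9% + 1.3474 × 8.0% = 15.68%

15.68%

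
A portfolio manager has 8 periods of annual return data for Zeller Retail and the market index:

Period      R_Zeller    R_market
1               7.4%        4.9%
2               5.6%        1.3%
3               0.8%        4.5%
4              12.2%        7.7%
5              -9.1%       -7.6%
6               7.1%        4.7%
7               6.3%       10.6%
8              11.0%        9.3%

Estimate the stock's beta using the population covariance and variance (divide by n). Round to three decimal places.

1.012

Mean R_i = (7.4 + 5.6 + 0.8 + 12.2 − 9.1 + 7.1 + 6.3 + 11.0) / 8 = 5.1625%
Mean R_m = (4.9 + 1.3 + 4.5 + 7.7 − 7.6 + 4.7 + 10.6 + 9.3) / 8 = 4.4250%
Σ(R_i − R̄_i)(R_m − R̄_m) = 229.9375  ⇒  Cov = 229.9375 / 8 = 28.7422
Σ(R_m − R̄_m)² = 227.2950  ⇒  Var(R_m) = 227.2950 / 8 = 28.4119
β = Cov / Var(R_m) = 28.7422 / 28.4119 = 1.0116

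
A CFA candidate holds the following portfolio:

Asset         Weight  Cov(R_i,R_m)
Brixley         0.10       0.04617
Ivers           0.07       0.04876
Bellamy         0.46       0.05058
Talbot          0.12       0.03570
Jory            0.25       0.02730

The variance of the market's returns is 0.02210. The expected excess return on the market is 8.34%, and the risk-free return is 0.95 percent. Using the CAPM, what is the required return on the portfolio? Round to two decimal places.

16.95%

β_Brixley = 0.04617 / 0.02210 = 2.0891
β_Ivers = 0.04876 / 0.02210 = 2.2063
β_Bellamy = 0.05058 / 0.02210 = 2.2887
β_Talbot = 0.03570 / 0.02210 = 1.6154
β_Jory = 0.02730 / 0.02210 = 1.2353
β_P = Σ w_i β_i = 0.10×2.0891 + 0.07×2.2063 + 0.46×2.2887 + 0.12×1.6154 + 0.25×1.2353 = 1.9188
E(R_P) = R_f + β_P × MRP = 0.95% + 1.9188 × 8.34% = 16.95%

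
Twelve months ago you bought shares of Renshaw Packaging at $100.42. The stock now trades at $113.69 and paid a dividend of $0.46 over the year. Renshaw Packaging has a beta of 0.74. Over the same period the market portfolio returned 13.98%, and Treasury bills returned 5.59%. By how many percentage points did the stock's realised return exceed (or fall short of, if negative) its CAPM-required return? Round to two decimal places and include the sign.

Realised HPR = (P1 + D1 − P0) / P0 = (113.69 + 0.46 − 100.42) / 100.42 = 13.73 / 100.42 = 13.6726%
MRP = 13.98% − 5.59% = 8.39%
CAPM required = R_f + β·MRP = 5.59% + 0.74 × 8.39% = 11.7986%
α = realised − required = 13.6726% − 11.7986% = +1.87%

+1.87%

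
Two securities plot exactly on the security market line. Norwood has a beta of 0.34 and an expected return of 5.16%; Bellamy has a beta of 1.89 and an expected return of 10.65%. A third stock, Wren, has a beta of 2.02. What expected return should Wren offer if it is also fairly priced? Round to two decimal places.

11.11%

MRP (SML slope) = (10.65% − 5.16%) / (1.89 − 0.34) = 5.49% / 1.55 = 3.5419%
R_f (intercept) = 5.16% − 0.34 × 3.5419% = 3.9558%
E(R_Wren) = R_f + β × MRP = 3.9558% + 2.02 × 3.5419% = 11.11%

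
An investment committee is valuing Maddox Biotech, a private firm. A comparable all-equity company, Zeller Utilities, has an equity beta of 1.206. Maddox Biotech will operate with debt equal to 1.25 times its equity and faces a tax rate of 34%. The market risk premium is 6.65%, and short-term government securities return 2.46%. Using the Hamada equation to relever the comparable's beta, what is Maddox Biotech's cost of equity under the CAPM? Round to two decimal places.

17.10%

β_L = β_U × [1 + (1 − t)(D/E)] = 1.206 × [1 + (1 − 0.34) × 1.25]
    = 1.206 × [1 + 0.66 × 1.25] = 1.206 × 1.8250 = 2.2010
E(R) = R_f + β_L × MRP = 2.46% + 2.2010 × 6.65% = 17.10%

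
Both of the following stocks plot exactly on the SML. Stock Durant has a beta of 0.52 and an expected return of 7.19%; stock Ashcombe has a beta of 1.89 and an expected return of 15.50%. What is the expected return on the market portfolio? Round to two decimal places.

10.10%

Both satisfy E(R) = R_f + β·MRP, so the slope of the SML is
MRP = (15.50% − 7.19%) / (1.89 − 0.52) = 8.31% / 1.37 = 6.0657%
R_f = E(R_Durant) − β_Durant·MRP = 7.19% − 0.52 × 6.0657% = 4.0358%
E(R_m) = R_f + MRP = 4.0358% + 6.0657% = 10.10%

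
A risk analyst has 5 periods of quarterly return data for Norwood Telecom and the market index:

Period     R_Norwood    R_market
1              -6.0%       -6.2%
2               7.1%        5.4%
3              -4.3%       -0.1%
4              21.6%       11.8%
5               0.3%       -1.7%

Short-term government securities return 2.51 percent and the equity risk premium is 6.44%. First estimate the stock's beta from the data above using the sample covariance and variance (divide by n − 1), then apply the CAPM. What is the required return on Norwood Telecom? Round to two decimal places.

Mean R_i = (-6.0 + 7.1 − 4.3 + 21.6 + 0.3) / 5 = 3.7400%
Mean R_m = (-6.2 + 5.4 − 0.1 + 11.8 − 1.7) / 5 = 1.8400%
Σ(R_i − R̄_i)(R_m − R̄_m) = 295.9320  ⇒  Cov = 295.9320 / 4 = 73.9830
Σ(R_m − R̄_m)² = 192.8120  ⇒  Var(R_m) = 192.8120 / 4 = 48.2030
β = Cov / Var(R_m) = 73.9830 / 48.2030 = 1.5348
E(R) = R_f + β × MRP = 2.51% + 1.5348 × 6.44% = 12.39%

12.39%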